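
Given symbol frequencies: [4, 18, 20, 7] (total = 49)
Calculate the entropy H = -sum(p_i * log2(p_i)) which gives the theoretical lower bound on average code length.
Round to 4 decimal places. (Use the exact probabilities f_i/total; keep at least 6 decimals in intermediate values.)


Per-symbol terms -p_i * log2(p_i) with p_i = f_i/49:
  p = 4/49 = 0.081633: log2(p) = -3.614710, -p*log2(p) = 0.295078
  p = 18/49 = 0.367347: log2(p) = -1.444785, -p*log2(p) = 0.530737
  p = 20/49 = 0.408163: log2(p) = -1.292782, -p*log2(p) = 0.527666
  p = 7/49 = 0.142857: log2(p) = -2.807355, -p*log2(p) = 0.401051
H = 0.295078 + 0.530737 + 0.527666 + 0.401051 = 1.754532

H = 1.7545 bits/symbol


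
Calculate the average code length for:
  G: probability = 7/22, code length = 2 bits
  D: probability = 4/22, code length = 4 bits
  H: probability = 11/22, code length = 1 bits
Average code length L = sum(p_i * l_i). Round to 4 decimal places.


Weighted contributions p_i * l_i:
  G: (7/22) * 2 = 14/22
  D: (4/22) * 4 = 16/22
  H: (11/22) * 1 = 11/22
Sum = (14 + 16 + 11)/22 = 41/22

L = 41/22 = 1.8636 bits/symbol


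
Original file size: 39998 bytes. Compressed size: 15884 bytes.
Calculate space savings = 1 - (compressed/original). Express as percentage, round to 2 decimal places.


ratio = compressed/original = 15884/39998 = 0.39712
savings = 1 - ratio = 1 - 0.39712 = 0.60288
as a percentage: 0.60288 * 100 = 60.29%

Space savings = 1 - 15884/39998 = 60.29%


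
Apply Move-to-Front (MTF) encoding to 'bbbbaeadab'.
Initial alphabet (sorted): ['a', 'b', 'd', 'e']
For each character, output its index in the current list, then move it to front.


MTF encoding:
'b': index 1 in ['a', 'b', 'd', 'e'] -> ['b', 'a', 'd', 'e']
'b': index 0 in ['b', 'a', 'd', 'e'] -> ['b', 'a', 'd', 'e']
'b': index 0 in ['b', 'a', 'd', 'e'] -> ['b', 'a', 'd', 'e']
'b': index 0 in ['b', 'a', 'd', 'e'] -> ['b', 'a', 'd', 'e']
'a': index 1 in ['b', 'a', 'd', 'e'] -> ['a', 'b', 'd', 'e']
'e': index 3 in ['a', 'b', 'd', 'e'] -> ['e', 'a', 'b', 'd']
'a': index 1 in ['e', 'a', 'b', 'd'] -> ['a', 'e', 'b', 'd']
'd': index 3 in ['a', 'e', 'b', 'd'] -> ['d', 'a', 'e', 'b']
'a': index 1 in ['d', 'a', 'e', 'b'] -> ['a', 'd', 'e', 'b']
'b': index 3 in ['a', 'd', 'e', 'b'] -> ['b', 'a', 'd', 'e']


Output: [1, 0, 0, 0, 1, 3, 1, 3, 1, 3]


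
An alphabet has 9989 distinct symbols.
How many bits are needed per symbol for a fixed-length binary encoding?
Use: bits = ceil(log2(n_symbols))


log2(9989) = 13.2861
Bracket: 2^13 = 8192 < 9989 <= 2^14 = 16384
So ceil(log2(9989)) = 14

bits = ceil(log2(9989)) = ceil(13.2861) = 14 bits


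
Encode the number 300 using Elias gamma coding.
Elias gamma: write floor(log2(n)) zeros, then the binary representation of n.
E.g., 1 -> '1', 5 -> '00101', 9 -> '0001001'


num_bits = floor(log2(300)) + 1 = 9
leading_zeros = num_bits - 1 = 8
binary(300) = 100101100

Elias gamma(300) = '00000000' + '100101100' = 00000000100101100 (17 bits)


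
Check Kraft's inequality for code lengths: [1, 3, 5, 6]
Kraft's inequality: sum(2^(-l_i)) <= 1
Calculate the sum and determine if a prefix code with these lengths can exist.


Sum = 2^(-1) + 2^(-3) + 2^(-5) + 2^(-6)
    = 0.5 + 0.125 + 0.03125 + 0.015625
    = 43/64 = 0.671875
Since 0.671875 <= 1, Kraft's inequality IS satisfied.
A prefix code with these lengths CAN exist.

Kraft sum = 0.671875. Satisfied.


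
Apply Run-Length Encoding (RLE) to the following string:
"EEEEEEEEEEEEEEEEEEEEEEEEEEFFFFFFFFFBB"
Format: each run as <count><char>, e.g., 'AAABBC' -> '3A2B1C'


Scanning runs left to right:
  i=0: run of 'E' x 26 -> '26E'
  i=26: run of 'F' x 9 -> '9F'
  i=35: run of 'B' x 2 -> '2B'

RLE = 26E9F2B


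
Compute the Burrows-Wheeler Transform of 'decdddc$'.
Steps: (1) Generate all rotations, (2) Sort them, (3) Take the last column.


Rotations (sorted):
  0: $decdddc -> last char: c
  1: c$decddd -> last char: d
  2: cdddc$de -> last char: e
  3: dc$decdd -> last char: d
  4: ddc$decd -> last char: d
  5: dddc$dec -> last char: c
  6: decdddc$ -> last char: $
  7: ecdddc$d -> last char: d


BWT = cdeddc$d


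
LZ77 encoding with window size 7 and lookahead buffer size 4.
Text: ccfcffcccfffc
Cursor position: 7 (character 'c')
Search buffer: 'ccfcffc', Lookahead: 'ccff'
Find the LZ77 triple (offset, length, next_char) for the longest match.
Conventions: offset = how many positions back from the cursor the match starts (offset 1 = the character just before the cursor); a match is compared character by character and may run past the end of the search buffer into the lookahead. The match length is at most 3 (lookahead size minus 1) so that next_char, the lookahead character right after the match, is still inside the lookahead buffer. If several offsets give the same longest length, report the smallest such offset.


Try each offset into the search buffer:
  offset=1 (pos 6, char 'c'): match length 2
  offset=2 (pos 5, char 'f'): match length 0
  offset=3 (pos 4, char 'f'): match length 0
  offset=4 (pos 3, char 'c'): match length 1
  offset=5 (pos 2, char 'f'): match length 0
  offset=6 (pos 1, char 'c'): match length 1
  offset=7 (pos 0, char 'c'): match length 3
Longest match has length 3 at offset 7.
next_char = character at position 7 + 3 = 10 -> 'f'

Best match: offset=7, length=3 (matching 'ccf' starting at position 0)
LZ77 triple: (7, 3, 'f')


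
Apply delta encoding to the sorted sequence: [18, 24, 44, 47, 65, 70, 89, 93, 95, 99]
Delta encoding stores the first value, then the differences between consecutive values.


First value: 18
Deltas:
  24 - 18 = 6
  44 - 24 = 20
  47 - 44 = 3
  65 - 47 = 18
  70 - 65 = 5
  89 - 70 = 19
  93 - 89 = 4
  95 - 93 = 2
  99 - 95 = 4


Delta encoded: [18, 6, 20, 3, 18, 5, 19, 4, 2, 4]


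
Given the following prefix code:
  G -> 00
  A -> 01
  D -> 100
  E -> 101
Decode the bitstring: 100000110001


Decoding step by step:
Bits 100 -> D
Bits 00 -> G
Bits 01 -> A
Bits 100 -> D
Bits 01 -> A


Decoded message: DGADA


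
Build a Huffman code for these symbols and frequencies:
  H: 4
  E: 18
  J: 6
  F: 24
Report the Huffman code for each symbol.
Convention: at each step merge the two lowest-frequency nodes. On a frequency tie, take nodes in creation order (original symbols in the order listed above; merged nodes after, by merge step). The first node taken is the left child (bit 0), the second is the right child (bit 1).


Huffman tree construction:
Step 1: Merge H(4) + J(6) = 10
Step 2: Merge (H+J)(10) + E(18) = 28
Step 3: Merge F(24) + ((H+J)+E)(28) = 52
Read each symbol's code off the tree from the root (left child = 0, right child = 1).

Codes:
  H: 100 (length 3)
  E: 11 (length 2)
  J: 101 (length 3)
  F: 0 (length 1)
Average code length: 90/52 = 1.7308 bits/symbol


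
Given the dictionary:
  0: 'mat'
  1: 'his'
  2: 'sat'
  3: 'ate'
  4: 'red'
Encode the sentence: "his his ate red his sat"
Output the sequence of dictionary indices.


Look up each word in the dictionary:
  'his' -> 1
  'his' -> 1
  'ate' -> 3
  'red' -> 4
  'his' -> 1
  'sat' -> 2

Encoded: [1, 1, 3, 4, 1, 2]


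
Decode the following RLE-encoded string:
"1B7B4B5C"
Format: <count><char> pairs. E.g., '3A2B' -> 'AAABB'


Expanding each <count><char> pair:
  1B -> 'B'
  7B -> 'BBBBBBB'
  4B -> 'BBBB'
  5C -> 'CCCCC'

Decoded = BBBBBBBBBBBBCCCCC


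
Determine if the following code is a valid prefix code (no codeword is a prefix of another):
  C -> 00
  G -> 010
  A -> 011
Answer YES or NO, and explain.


Checking each pair (does one codeword prefix another?):
  C='00' vs G='010': no prefix
  C='00' vs A='011': no prefix
  G='010' vs C='00': no prefix
  G='010' vs A='011': no prefix
  A='011' vs C='00': no prefix
  A='011' vs G='010': no prefix
No violation found over all pairs.

YES -- this is a valid prefix code. No codeword is a prefix of any other codeword.


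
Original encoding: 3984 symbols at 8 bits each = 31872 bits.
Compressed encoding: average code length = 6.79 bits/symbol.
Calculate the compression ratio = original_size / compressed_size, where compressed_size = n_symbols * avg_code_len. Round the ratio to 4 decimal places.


original_size = n_symbols * orig_bits = 3984 * 8 = 31872 bits
compressed_size = n_symbols * avg_code_len = 3984 * 6.79 = 27051.36 bits
ratio = original_size / compressed_size = 31872 / 27051.36 = 1.1782

Compression ratio = 1.1782


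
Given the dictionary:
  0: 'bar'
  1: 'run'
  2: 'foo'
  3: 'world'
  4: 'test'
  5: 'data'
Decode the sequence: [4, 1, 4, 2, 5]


Look up each index in the dictionary:
  4 -> 'test'
  1 -> 'run'
  4 -> 'test'
  2 -> 'foo'
  5 -> 'data'

Decoded: "test run test foo data"


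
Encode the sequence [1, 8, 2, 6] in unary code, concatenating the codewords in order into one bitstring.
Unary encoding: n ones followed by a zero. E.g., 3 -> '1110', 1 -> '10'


Encode each number as n ones followed by a terminating 0:
  1 -> 10 (2 bits)
  8 -> 111111110 (9 bits)
  2 -> 110 (3 bits)
  6 -> 1111110 (7 bits)
Total length = 2 + 9 + 3 + 7 = 21 bits.

Unary([1, 8, 2, 6]) = 101111111101101111110 (21 bits)


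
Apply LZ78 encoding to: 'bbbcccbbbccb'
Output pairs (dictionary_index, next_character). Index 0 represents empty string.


LZ78 encoding steps:
Dictionary: {0: ''}
Step 1: w='' (idx 0), next='b' -> output (0, 'b'), add 'b' as idx 1
Step 2: w='b' (idx 1), next='b' -> output (1, 'b'), add 'bb' as idx 2
Step 3: w='' (idx 0), next='c' -> output (0, 'c'), add 'c' as idx 3
Step 4: w='c' (idx 3), next='c' -> output (3, 'c'), add 'cc' as idx 4
Step 5: w='bb' (idx 2), next='b' -> output (2, 'b'), add 'bbb' as idx 5
Step 6: w='cc' (idx 4), next='b' -> output (4, 'b'), add 'ccb' as idx 6


Encoded: [(0, 'b'), (1, 'b'), (0, 'c'), (3, 'c'), (2, 'b'), (4, 'b')]


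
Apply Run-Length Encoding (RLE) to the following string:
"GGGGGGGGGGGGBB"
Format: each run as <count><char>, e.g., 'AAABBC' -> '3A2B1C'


Scanning runs left to right:
  i=0: run of 'G' x 12 -> '12G'
  i=12: run of 'B' x 2 -> '2B'

RLE = 12G2B


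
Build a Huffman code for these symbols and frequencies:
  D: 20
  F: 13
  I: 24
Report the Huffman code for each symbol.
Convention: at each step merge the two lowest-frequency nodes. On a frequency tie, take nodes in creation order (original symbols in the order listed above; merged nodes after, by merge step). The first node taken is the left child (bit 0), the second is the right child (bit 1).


Huffman tree construction:
Step 1: Merge F(13) + D(20) = 33
Step 2: Merge I(24) + (F+D)(33) = 57
Read each symbol's code off the tree from the root (left child = 0, right child = 1).

Codes:
  D: 11 (length 2)
  F: 10 (length 2)
  I: 0 (length 1)
Average code length: 90/57 = 1.5789 bits/symbol


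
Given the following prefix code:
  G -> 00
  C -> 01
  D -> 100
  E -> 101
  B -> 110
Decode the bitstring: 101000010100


Decoding step by step:
Bits 101 -> E
Bits 00 -> G
Bits 00 -> G
Bits 101 -> E
Bits 00 -> G


Decoded message: EGGEG


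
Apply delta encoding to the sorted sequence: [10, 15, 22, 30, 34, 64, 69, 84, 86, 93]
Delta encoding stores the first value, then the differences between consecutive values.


First value: 10
Deltas:
  15 - 10 = 5
  22 - 15 = 7
  30 - 22 = 8
  34 - 30 = 4
  64 - 34 = 30
  69 - 64 = 5
  84 - 69 = 15
  86 - 84 = 2
  93 - 86 = 7


Delta encoded: [10, 5, 7, 8, 4, 30, 5, 15, 2, 7]


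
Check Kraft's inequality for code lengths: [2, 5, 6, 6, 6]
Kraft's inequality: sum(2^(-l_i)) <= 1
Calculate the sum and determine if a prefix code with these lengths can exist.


Sum = 2^(-2) + 2^(-5) + 2^(-6) + 2^(-6) + 2^(-6)
    = 0.25 + 0.03125 + 0.015625 + 0.015625 + 0.015625
    = 21/64 = 0.328125
Since 0.328125 <= 1, Kraft's inequality IS satisfied.
A prefix code with these lengths CAN exist.

Kraft sum = 0.328125. Satisfied.


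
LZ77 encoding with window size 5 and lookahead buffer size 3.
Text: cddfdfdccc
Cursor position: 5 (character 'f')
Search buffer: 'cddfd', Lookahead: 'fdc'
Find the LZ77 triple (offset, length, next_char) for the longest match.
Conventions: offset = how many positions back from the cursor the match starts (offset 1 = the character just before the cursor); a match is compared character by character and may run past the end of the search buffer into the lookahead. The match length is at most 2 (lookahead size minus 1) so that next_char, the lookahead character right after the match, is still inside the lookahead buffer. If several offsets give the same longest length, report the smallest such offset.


Try each offset into the search buffer:
  offset=1 (pos 4, char 'd'): match length 0
  offset=2 (pos 3, char 'f'): match length 2
  offset=3 (pos 2, char 'd'): match length 0
  offset=4 (pos 1, char 'd'): match length 0
  offset=5 (pos 0, char 'c'): match length 0
Longest match has length 2 at offset 2.
next_char = character at position 5 + 2 = 7 -> 'c'

Best match: offset=2, length=2 (matching 'fd' starting at position 3)
LZ77 triple: (2, 2, 'c')


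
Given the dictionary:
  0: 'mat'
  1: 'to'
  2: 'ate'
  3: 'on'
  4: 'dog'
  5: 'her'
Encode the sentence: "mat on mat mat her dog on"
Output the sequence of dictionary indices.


Look up each word in the dictionary:
  'mat' -> 0
  'on' -> 3
  'mat' -> 0
  'mat' -> 0
  'her' -> 5
  'dog' -> 4
  'on' -> 3

Encoded: [0, 3, 0, 0, 5, 4, 3]


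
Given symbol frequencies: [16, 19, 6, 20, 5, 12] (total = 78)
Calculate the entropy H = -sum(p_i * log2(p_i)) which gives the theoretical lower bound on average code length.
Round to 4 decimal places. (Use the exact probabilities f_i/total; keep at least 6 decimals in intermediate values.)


Per-symbol terms -p_i * log2(p_i) with p_i = f_i/78:
  p = 16/78 = 0.205128: log2(p) = -2.285402, -p*log2(p) = 0.468800
  p = 19/78 = 0.243590: log2(p) = -2.037475, -p*log2(p) = 0.496308
  p = 6/78 = 0.076923: log2(p) = -3.700440, -p*log2(p) = 0.284649
  p = 20/78 = 0.256410: log2(p) = -1.963474, -p*log2(p) = 0.503455
  p = 5/78 = 0.064103: log2(p) = -3.963474, -p*log2(p) = 0.254069
  p = 12/78 = 0.153846: log2(p) = -2.700440, -p*log2(p) = 0.415452
H = 0.468800 + 0.496308 + 0.284649 + 0.503455 + 0.254069 + 0.415452 = 2.422733

H = 2.4227 bits/symbol


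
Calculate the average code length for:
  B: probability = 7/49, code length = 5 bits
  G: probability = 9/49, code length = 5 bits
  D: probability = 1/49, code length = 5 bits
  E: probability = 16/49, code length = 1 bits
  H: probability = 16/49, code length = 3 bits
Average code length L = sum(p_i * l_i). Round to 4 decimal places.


Weighted contributions p_i * l_i:
  B: (7/49) * 5 = 35/49
  G: (9/49) * 5 = 45/49
  D: (1/49) * 5 = 5/49
  E: (16/49) * 1 = 16/49
  H: (16/49) * 3 = 48/49
Sum = (35 + 45 + 5 + 16 + 48)/49 = 149/49

L = 149/49 = 3.0408 bits/symbol


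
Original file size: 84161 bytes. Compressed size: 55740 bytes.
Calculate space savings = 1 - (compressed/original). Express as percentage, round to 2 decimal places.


ratio = compressed/original = 55740/84161 = 0.662302
savings = 1 - ratio = 1 - 0.662302 = 0.337698
as a percentage: 0.337698 * 100 = 33.77%

Space savings = 1 - 55740/84161 = 33.77%


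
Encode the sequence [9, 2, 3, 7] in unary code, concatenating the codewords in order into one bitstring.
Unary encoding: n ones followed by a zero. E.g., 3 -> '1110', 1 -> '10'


Encode each number as n ones followed by a terminating 0:
  9 -> 1111111110 (10 bits)
  2 -> 110 (3 bits)
  3 -> 1110 (4 bits)
  7 -> 11111110 (8 bits)
Total length = 10 + 3 + 4 + 8 = 25 bits.

Unary([9, 2, 3, 7]) = 1111111110110111011111110 (25 bits)


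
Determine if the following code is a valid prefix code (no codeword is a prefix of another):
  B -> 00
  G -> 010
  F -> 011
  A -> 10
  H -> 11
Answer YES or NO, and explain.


Checking each pair (does one codeword prefix another?):
  B='00' vs G='010': no prefix
  B='00' vs F='011': no prefix
  B='00' vs A='10': no prefix
  B='00' vs H='11': no prefix
  G='010' vs B='00': no prefix
  G='010' vs F='011': no prefix
  G='010' vs A='10': no prefix
  G='010' vs H='11': no prefix
  F='011' vs B='00': no prefix
  F='011' vs G='010': no prefix
  F='011' vs A='10': no prefix
  F='011' vs H='11': no prefix
  A='10' vs B='00': no prefix
  A='10' vs G='010': no prefix
  A='10' vs F='011': no prefix
  A='10' vs H='11': no prefix
  H='11' vs B='00': no prefix
  H='11' vs G='010': no prefix
  H='11' vs F='011': no prefix
  H='11' vs A='10': no prefix
No violation found over all pairs.

YES -- this is a valid prefix code. No codeword is a prefix of any other codeword.


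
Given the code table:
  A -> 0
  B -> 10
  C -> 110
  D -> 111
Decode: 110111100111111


Decoding:
110 -> C
111 -> D
10 -> B
0 -> A
111 -> D
111 -> D


Result: CDBADD


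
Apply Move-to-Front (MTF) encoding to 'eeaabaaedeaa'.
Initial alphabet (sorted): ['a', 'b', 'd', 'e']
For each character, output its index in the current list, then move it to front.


MTF encoding:
'e': index 3 in ['a', 'b', 'd', 'e'] -> ['e', 'a', 'b', 'd']
'e': index 0 in ['e', 'a', 'b', 'd'] -> ['e', 'a', 'b', 'd']
'a': index 1 in ['e', 'a', 'b', 'd'] -> ['a', 'e', 'b', 'd']
'a': index 0 in ['a', 'e', 'b', 'd'] -> ['a', 'e', 'b', 'd']
'b': index 2 in ['a', 'e', 'b', 'd'] -> ['b', 'a', 'e', 'd']
'a': index 1 in ['b', 'a', 'e', 'd'] -> ['a', 'b', 'e', 'd']
'a': index 0 in ['a', 'b', 'e', 'd'] -> ['a', 'b', 'e', 'd']
'e': index 2 in ['a', 'b', 'e', 'd'] -> ['e', 'a', 'b', 'd']
'd': index 3 in ['e', 'a', 'b', 'd'] -> ['d', 'e', 'a', 'b']
'e': index 1 in ['d', 'e', 'a', 'b'] -> ['e', 'd', 'a', 'b']
'a': index 2 in ['e', 'd', 'a', 'b'] -> ['a', 'e', 'd', 'b']
'a': index 0 in ['a', 'e', 'd', 'b'] -> ['a', 'e', 'd', 'b']


Output: [3, 0, 1, 0, 2, 1, 0, 2, 3, 1, 2, 0]


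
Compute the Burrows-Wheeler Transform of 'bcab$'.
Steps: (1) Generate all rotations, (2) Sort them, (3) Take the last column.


Rotations (sorted):
  0: $bcab -> last char: b
  1: ab$bc -> last char: c
  2: b$bca -> last char: a
  3: bcab$ -> last char: $
  4: cab$b -> last char: b


BWT = bca$b


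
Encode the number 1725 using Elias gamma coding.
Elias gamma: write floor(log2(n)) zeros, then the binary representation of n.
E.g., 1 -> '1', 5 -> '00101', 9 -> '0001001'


num_bits = floor(log2(1725)) + 1 = 11
leading_zeros = num_bits - 1 = 10
binary(1725) = 11010111101

Elias gamma(1725) = '0000000000' + '11010111101' = 000000000011010111101 (21 bits)


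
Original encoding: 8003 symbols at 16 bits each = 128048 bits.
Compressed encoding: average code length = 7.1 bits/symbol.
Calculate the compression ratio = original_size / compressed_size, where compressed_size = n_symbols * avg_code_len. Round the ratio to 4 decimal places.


original_size = n_symbols * orig_bits = 8003 * 16 = 128048 bits
compressed_size = n_symbols * avg_code_len = 8003 * 7.1 = 56821.3 bits
ratio = original_size / compressed_size = 128048 / 56821.3 = 2.2535

Compression ratio = 2.2535


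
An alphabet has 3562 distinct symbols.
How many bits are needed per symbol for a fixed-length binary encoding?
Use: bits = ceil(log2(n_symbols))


log2(3562) = 11.7985
Bracket: 2^11 = 2048 < 3562 <= 2^12 = 4096
So ceil(log2(3562)) = 12

bits = ceil(log2(3562)) = ceil(11.7985) = 12 bits


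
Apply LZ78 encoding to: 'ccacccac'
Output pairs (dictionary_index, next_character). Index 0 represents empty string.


LZ78 encoding steps:
Dictionary: {0: ''}
Step 1: w='' (idx 0), next='c' -> output (0, 'c'), add 'c' as idx 1
Step 2: w='c' (idx 1), next='a' -> output (1, 'a'), add 'ca' as idx 2
Step 3: w='c' (idx 1), next='c' -> output (1, 'c'), add 'cc' as idx 3
Step 4: w='ca' (idx 2), next='c' -> output (2, 'c'), add 'cac' as idx 4


Encoded: [(0, 'c'), (1, 'a'), (1, 'c'), (2, 'c')]


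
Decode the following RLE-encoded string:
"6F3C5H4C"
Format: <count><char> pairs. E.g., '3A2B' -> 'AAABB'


Expanding each <count><char> pair:
  6F -> 'FFFFFF'
  3C -> 'CCC'
  5H -> 'HHHHH'
  4C -> 'CCCC'

Decoded = FFFFFFCCCHHHHHCCCC


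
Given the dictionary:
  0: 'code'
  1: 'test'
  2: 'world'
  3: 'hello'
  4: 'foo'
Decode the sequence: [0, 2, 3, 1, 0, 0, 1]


Look up each index in the dictionary:
  0 -> 'code'
  2 -> 'world'
  3 -> 'hello'
  1 -> 'test'
  0 -> 'code'
  0 -> 'code'
  1 -> 'test'

Decoded: "code world hello test code code test"


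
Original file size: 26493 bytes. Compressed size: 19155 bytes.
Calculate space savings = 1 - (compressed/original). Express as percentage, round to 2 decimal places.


ratio = compressed/original = 19155/26493 = 0.723021
savings = 1 - ratio = 1 - 0.723021 = 0.276979
as a percentage: 0.276979 * 100 = 27.7%

Space savings = 1 - 19155/26493 = 27.7%


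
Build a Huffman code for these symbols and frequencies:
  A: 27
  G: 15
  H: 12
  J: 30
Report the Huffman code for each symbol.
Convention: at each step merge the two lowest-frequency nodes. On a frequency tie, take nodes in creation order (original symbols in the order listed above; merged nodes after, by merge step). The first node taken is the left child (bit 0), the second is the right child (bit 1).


Huffman tree construction:
Step 1: Merge H(12) + G(15) = 27
Step 2: Merge A(27) + (H+G)(27) = 54
Step 3: Merge J(30) + (A+(H+G))(54) = 84
Read each symbol's code off the tree from the root (left child = 0, right child = 1).

Codes:
  A: 10 (length 2)
  G: 111 (length 3)
  H: 110 (length 3)
  J: 0 (length 1)
Average code length: 165/84 = 1.9643 bits/symbol


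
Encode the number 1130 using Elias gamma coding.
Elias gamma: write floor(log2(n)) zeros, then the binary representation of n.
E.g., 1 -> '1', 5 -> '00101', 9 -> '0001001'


num_bits = floor(log2(1130)) + 1 = 11
leading_zeros = num_bits - 1 = 10
binary(1130) = 10001101010

Elias gamma(1130) = '0000000000' + '10001101010' = 000000000010001101010 (21 bits)


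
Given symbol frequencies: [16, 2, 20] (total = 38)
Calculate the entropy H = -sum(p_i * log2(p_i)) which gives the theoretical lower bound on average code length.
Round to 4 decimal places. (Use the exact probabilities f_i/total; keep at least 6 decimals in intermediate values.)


Per-symbol terms -p_i * log2(p_i) with p_i = f_i/38:
  p = 16/38 = 0.421053: log2(p) = -1.247928, -p*log2(p) = 0.525443
  p = 2/38 = 0.052632: log2(p) = -4.247928, -p*log2(p) = 0.223575
  p = 20/38 = 0.526316: log2(p) = -0.925999, -p*log2(p) = 0.487368
H = 0.525443 + 0.223575 + 0.487368 = 1.236386

H = 1.2364 bits/symbol


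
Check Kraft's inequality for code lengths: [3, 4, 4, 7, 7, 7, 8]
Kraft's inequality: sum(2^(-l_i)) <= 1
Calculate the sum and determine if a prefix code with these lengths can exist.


Sum = 2^(-3) + 2^(-4) + 2^(-4) + 2^(-7) + 2^(-7) + 2^(-7) + 2^(-8)
    = 0.125 + 0.0625 + 0.0625 + 0.0078125 + 0.0078125 + 0.0078125 + 0.00390625
    = 71/256 = 0.27734375
Since 0.27734375 <= 1, Kraft's inequality IS satisfied.
A prefix code with these lengths CAN exist.

Kraft sum = 0.27734375. Satisfied.


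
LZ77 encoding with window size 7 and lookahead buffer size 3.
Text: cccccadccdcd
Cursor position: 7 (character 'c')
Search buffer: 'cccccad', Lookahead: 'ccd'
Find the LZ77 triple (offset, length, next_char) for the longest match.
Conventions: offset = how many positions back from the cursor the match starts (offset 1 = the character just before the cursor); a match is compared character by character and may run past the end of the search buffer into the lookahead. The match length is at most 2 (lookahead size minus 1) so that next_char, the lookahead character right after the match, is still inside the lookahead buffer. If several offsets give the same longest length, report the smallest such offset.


Try each offset into the search buffer:
  offset=1 (pos 6, char 'd'): match length 0
  offset=2 (pos 5, char 'a'): match length 0
  offset=3 (pos 4, char 'c'): match length 1
  offset=4 (pos 3, char 'c'): match length 2
  offset=5 (pos 2, char 'c'): match length 2
  offset=6 (pos 1, char 'c'): match length 2
  offset=7 (pos 0, char 'c'): match length 2
Longest match has length 2, found at offsets 4, 5, 6, 7; take the smallest, offset 4.
next_char = character at position 7 + 2 = 9 -> 'd'

Best match: offset=4, length=2 (matching 'cc' starting at position 3)
LZ77 triple: (4, 2, 'd')


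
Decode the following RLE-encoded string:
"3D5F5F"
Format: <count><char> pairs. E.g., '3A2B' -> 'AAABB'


Expanding each <count><char> pair:
  3D -> 'DDD'
  5F -> 'FFFFF'
  5F -> 'FFFFF'

Decoded = DDDFFFFFFFFFF


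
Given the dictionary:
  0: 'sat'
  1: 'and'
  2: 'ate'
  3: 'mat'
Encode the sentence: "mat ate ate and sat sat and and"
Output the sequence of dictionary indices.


Look up each word in the dictionary:
  'mat' -> 3
  'ate' -> 2
  'ate' -> 2
  'and' -> 1
  'sat' -> 0
  'sat' -> 0
  'and' -> 1
  'and' -> 1

Encoded: [3, 2, 2, 1, 0, 0, 1, 1]


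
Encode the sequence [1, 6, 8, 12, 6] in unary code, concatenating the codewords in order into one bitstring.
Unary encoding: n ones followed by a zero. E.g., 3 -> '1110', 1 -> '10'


Encode each number as n ones followed by a terminating 0:
  1 -> 10 (2 bits)
  6 -> 1111110 (7 bits)
  8 -> 111111110 (9 bits)
  12 -> 1111111111110 (13 bits)
  6 -> 1111110 (7 bits)
Total length = 2 + 7 + 9 + 13 + 7 = 38 bits.

Unary([1, 6, 8, 12, 6]) = 10111111011111111011111111111101111110 (38 bits)


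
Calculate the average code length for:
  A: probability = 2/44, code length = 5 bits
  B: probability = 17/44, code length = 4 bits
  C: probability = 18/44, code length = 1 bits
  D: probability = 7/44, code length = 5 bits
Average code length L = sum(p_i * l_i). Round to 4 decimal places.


Weighted contributions p_i * l_i:
  A: (2/44) * 5 = 10/44
  B: (17/44) * 4 = 68/44
  C: (18/44) * 1 = 18/44
  D: (7/44) * 5 = 35/44
Sum = (10 + 68 + 18 + 35)/44 = 131/44

L = 131/44 = 2.9773 bits/symbol


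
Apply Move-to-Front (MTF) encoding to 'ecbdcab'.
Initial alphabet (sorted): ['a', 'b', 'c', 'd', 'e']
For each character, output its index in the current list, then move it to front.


MTF encoding:
'e': index 4 in ['a', 'b', 'c', 'd', 'e'] -> ['e', 'a', 'b', 'c', 'd']
'c': index 3 in ['e', 'a', 'b', 'c', 'd'] -> ['c', 'e', 'a', 'b', 'd']
'b': index 3 in ['c', 'e', 'a', 'b', 'd'] -> ['b', 'c', 'e', 'a', 'd']
'd': index 4 in ['b', 'c', 'e', 'a', 'd'] -> ['d', 'b', 'c', 'e', 'a']
'c': index 2 in ['d', 'b', 'c', 'e', 'a'] -> ['c', 'd', 'b', 'e', 'a']
'a': index 4 in ['c', 'd', 'b', 'e', 'a'] -> ['a', 'c', 'd', 'b', 'e']
'b': index 3 in ['a', 'c', 'd', 'b', 'e'] -> ['b', 'a', 'c', 'd', 'e']


Output: [4, 3, 3, 4, 2, 4, 3]


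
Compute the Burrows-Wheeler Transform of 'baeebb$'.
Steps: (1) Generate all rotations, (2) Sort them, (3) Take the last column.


Rotations (sorted):
  0: $baeebb -> last char: b
  1: aeebb$b -> last char: b
  2: b$baeeb -> last char: b
  3: baeebb$ -> last char: $
  4: bb$baee -> last char: e
  5: ebb$bae -> last char: e
  6: eebb$ba -> last char: a


BWT = bbb$eea


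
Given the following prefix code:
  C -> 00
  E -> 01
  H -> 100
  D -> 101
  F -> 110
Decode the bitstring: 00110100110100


Decoding step by step:
Bits 00 -> C
Bits 110 -> F
Bits 100 -> H
Bits 110 -> F
Bits 100 -> H


Decoded message: CFHFH


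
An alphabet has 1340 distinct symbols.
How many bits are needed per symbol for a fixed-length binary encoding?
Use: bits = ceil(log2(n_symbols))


log2(1340) = 10.388
Bracket: 2^10 = 1024 < 1340 <= 2^11 = 2048
So ceil(log2(1340)) = 11

bits = ceil(log2(1340)) = ceil(10.388) = 11 bits


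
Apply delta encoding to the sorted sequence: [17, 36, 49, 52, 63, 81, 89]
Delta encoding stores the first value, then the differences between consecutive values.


First value: 17
Deltas:
  36 - 17 = 19
  49 - 36 = 13
  52 - 49 = 3
  63 - 52 = 11
  81 - 63 = 18
  89 - 81 = 8


Delta encoded: [17, 19, 13, 3, 11, 18, 8]


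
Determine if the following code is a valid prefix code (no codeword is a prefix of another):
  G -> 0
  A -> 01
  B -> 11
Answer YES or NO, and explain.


Checking each pair (does one codeword prefix another?):
  G='0' vs A='01': prefix -- VIOLATION

NO -- this is NOT a valid prefix code. G (0) is a prefix of A (01).


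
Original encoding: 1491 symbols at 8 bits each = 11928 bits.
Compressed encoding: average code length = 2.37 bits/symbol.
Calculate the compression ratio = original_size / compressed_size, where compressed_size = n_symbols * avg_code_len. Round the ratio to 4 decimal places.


original_size = n_symbols * orig_bits = 1491 * 8 = 11928 bits
compressed_size = n_symbols * avg_code_len = 1491 * 2.37 = 3533.67 bits
ratio = original_size / compressed_size = 11928 / 3533.67 = 3.3755

Compression ratio = 3.3755


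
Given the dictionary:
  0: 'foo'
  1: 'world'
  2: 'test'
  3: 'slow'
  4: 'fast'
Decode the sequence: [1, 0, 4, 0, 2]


Look up each index in the dictionary:
  1 -> 'world'
  0 -> 'foo'
  4 -> 'fast'
  0 -> 'foo'
  2 -> 'test'

Decoded: "world foo fast foo test"


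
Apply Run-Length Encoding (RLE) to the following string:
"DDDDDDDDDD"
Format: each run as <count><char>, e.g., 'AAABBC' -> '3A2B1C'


Scanning runs left to right:
  i=0: run of 'D' x 10 -> '10D'

RLE = 10D


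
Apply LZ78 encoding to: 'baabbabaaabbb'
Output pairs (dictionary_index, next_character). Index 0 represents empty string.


LZ78 encoding steps:
Dictionary: {0: ''}
Step 1: w='' (idx 0), next='b' -> output (0, 'b'), add 'b' as idx 1
Step 2: w='' (idx 0), next='a' -> output (0, 'a'), add 'a' as idx 2
Step 3: w='a' (idx 2), next='b' -> output (2, 'b'), add 'ab' as idx 3
Step 4: w='b' (idx 1), next='a' -> output (1, 'a'), add 'ba' as idx 4
Step 5: w='ba' (idx 4), next='a' -> output (4, 'a'), add 'baa' as idx 5
Step 6: w='ab' (idx 3), next='b' -> output (3, 'b'), add 'abb' as idx 6
Step 7: w='b' (idx 1), end of input -> output (1, '')


Encoded: [(0, 'b'), (0, 'a'), (2, 'b'), (1, 'a'), (4, 'a'), (3, 'b'), (1, '')]


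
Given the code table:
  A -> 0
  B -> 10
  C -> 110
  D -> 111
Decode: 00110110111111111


Decoding:
0 -> A
0 -> A
110 -> C
110 -> C
111 -> D
111 -> D
111 -> D


Result: AACCDDD


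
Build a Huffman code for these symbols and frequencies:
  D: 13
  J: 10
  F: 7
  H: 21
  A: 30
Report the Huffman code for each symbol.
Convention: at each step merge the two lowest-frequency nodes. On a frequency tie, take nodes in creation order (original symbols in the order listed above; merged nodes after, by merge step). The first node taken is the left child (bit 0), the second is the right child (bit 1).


Huffman tree construction:
Step 1: Merge F(7) + J(10) = 17
Step 2: Merge D(13) + (F+J)(17) = 30
Step 3: Merge H(21) + A(30) = 51
Step 4: Merge (D+(F+J))(30) + (H+A)(51) = 81
Read each symbol's code off the tree from the root (left child = 0, right child = 1).

Codes:
  D: 00 (length 2)
  J: 011 (length 3)
  F: 010 (length 3)
  H: 10 (length 2)
  A: 11 (length 2)
Average code length: 179/81 = 2.2099 bits/symbol


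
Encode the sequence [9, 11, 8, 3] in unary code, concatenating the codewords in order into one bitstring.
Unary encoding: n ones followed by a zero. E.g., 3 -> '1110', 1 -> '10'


Encode each number as n ones followed by a terminating 0:
  9 -> 1111111110 (10 bits)
  11 -> 111111111110 (12 bits)
  8 -> 111111110 (9 bits)
  3 -> 1110 (4 bits)
Total length = 10 + 12 + 9 + 4 = 35 bits.

Unary([9, 11, 8, 3]) = 11111111101111111111101111111101110 (35 bits)


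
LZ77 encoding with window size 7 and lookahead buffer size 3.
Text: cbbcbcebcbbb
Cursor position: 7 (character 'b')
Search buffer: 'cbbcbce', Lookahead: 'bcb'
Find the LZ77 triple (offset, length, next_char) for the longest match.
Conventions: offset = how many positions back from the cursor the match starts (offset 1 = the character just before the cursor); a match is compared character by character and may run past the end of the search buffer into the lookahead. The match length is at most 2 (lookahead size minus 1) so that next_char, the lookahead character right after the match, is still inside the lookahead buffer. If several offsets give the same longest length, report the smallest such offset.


Try each offset into the search buffer:
  offset=1 (pos 6, char 'e'): match length 0
  offset=2 (pos 5, char 'c'): match length 0
  offset=3 (pos 4, char 'b'): match length 2
  offset=4 (pos 3, char 'c'): match length 0
  offset=5 (pos 2, char 'b'): match length 2
  offset=6 (pos 1, char 'b'): match length 1
  offset=7 (pos 0, char 'c'): match length 0
Longest match has length 2, found at offsets 3, 5; take the smallest, offset 3.
next_char = character at position 7 + 2 = 9 -> 'b'

Best match: offset=3, length=2 (matching 'bc' starting at position 4)
LZ77 triple: (3, 2, 'b')


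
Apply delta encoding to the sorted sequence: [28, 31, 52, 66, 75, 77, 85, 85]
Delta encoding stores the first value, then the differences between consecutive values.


First value: 28
Deltas:
  31 - 28 = 3
  52 - 31 = 21
  66 - 52 = 14
  75 - 66 = 9
  77 - 75 = 2
  85 - 77 = 8
  85 - 85 = 0


Delta encoded: [28, 3, 21, 14, 9, 2, 8, 0]


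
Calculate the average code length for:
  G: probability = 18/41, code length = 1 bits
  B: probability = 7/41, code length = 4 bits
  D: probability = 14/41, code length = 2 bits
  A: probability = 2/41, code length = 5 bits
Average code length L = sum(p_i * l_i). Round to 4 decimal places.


Weighted contributions p_i * l_i:
  G: (18/41) * 1 = 18/41
  B: (7/41) * 4 = 28/41
  D: (14/41) * 2 = 28/41
  A: (2/41) * 5 = 10/41
Sum = (18 + 28 + 28 + 10)/41 = 84/41

L = 84/41 = 2.0488 bits/symbol


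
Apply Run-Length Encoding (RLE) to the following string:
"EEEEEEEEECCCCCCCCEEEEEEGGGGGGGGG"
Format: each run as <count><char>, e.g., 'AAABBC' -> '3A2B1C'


Scanning runs left to right:
  i=0: run of 'E' x 9 -> '9E'
  i=9: run of 'C' x 8 -> '8C'
  i=17: run of 'E' x 6 -> '6E'
  i=23: run of 'G' x 9 -> '9G'

RLE = 9E8C6E9G


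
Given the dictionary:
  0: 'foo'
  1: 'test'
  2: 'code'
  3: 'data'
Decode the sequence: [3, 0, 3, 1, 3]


Look up each index in the dictionary:
  3 -> 'data'
  0 -> 'foo'
  3 -> 'data'
  1 -> 'test'
  3 -> 'data'

Decoded: "data foo data test data"


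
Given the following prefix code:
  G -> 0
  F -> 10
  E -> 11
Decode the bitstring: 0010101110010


Decoding step by step:
Bits 0 -> G
Bits 0 -> G
Bits 10 -> F
Bits 10 -> F
Bits 11 -> E
Bits 10 -> F
Bits 0 -> G
Bits 10 -> F


Decoded message: GGFFEFGF


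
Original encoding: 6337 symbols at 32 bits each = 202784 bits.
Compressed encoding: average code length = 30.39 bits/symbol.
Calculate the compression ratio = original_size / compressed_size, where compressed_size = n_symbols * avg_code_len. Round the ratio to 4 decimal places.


original_size = n_symbols * orig_bits = 6337 * 32 = 202784 bits
compressed_size = n_symbols * avg_code_len = 6337 * 30.39 = 192581.43 bits
ratio = original_size / compressed_size = 202784 / 192581.43 = 1.053

Compression ratio = 1.053


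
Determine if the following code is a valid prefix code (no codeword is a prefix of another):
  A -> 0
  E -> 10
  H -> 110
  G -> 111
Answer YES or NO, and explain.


Checking each pair (does one codeword prefix another?):
  A='0' vs E='10': no prefix
  A='0' vs H='110': no prefix
  A='0' vs G='111': no prefix
  E='10' vs A='0': no prefix
  E='10' vs H='110': no prefix
  E='10' vs G='111': no prefix
  H='110' vs A='0': no prefix
  H='110' vs E='10': no prefix
  H='110' vs G='111': no prefix
  G='111' vs A='0': no prefix
  G='111' vs E='10': no prefix
  G='111' vs H='110': no prefix
No violation found over all pairs.

YES -- this is a valid prefix code. No codeword is a prefix of any other codeword.


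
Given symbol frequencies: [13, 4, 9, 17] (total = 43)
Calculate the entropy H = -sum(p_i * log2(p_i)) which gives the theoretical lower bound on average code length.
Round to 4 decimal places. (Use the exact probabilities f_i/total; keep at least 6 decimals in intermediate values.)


Per-symbol terms -p_i * log2(p_i) with p_i = f_i/43:
  p = 13/43 = 0.302326: log2(p) = -1.725825, -p*log2(p) = 0.521761
  p = 4/43 = 0.093023: log2(p) = -3.426265, -p*log2(p) = 0.318722
  p = 9/43 = 0.209302: log2(p) = -2.256340, -p*log2(p) = 0.472257
  p = 17/43 = 0.395349: log2(p) = -1.338802, -p*log2(p) = 0.529294
H = 0.521761 + 0.318722 + 0.472257 + 0.529294 = 1.842034

H = 1.842 bits/symbol


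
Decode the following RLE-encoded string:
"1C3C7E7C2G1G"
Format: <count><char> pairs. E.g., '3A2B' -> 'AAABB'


Expanding each <count><char> pair:
  1C -> 'C'
  3C -> 'CCC'
  7E -> 'EEEEEEE'
  7C -> 'CCCCCCC'
  2G -> 'GG'
  1G -> 'G'

Decoded = CCCCEEEEEEECCCCCCCGGG


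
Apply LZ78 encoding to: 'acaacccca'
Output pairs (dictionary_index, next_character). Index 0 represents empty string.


LZ78 encoding steps:
Dictionary: {0: ''}
Step 1: w='' (idx 0), next='a' -> output (0, 'a'), add 'a' as idx 1
Step 2: w='' (idx 0), next='c' -> output (0, 'c'), add 'c' as idx 2
Step 3: w='a' (idx 1), next='a' -> output (1, 'a'), add 'aa' as idx 3
Step 4: w='c' (idx 2), next='c' -> output (2, 'c'), add 'cc' as idx 4
Step 5: w='cc' (idx 4), next='a' -> output (4, 'a'), add 'cca' as idx 5


Encoded: [(0, 'a'), (0, 'c'), (1, 'a'), (2, 'c'), (4, 'a')]


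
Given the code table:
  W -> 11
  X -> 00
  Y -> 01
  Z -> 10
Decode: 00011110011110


Decoding:
00 -> X
01 -> Y
11 -> W
10 -> Z
01 -> Y
11 -> W
10 -> Z


Result: XYWZYWZ


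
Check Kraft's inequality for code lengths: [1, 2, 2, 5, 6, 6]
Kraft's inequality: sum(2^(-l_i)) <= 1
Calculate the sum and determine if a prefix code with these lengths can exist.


Sum = 2^(-1) + 2^(-2) + 2^(-2) + 2^(-5) + 2^(-6) + 2^(-6)
    = 0.5 + 0.25 + 0.25 + 0.03125 + 0.015625 + 0.015625
    = 68/64 = 1.0625
Since 1.0625 > 1, Kraft's inequality is NOT satisfied.
A prefix code with these lengths CANNOT exist.

Kraft sum = 1.0625. Not satisfied.


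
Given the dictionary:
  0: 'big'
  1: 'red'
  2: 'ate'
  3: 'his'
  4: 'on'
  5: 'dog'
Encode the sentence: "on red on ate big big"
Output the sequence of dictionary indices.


Look up each word in the dictionary:
  'on' -> 4
  'red' -> 1
  'on' -> 4
  'ate' -> 2
  'big' -> 0
  'big' -> 0

Encoded: [4, 1, 4, 2, 0, 0]


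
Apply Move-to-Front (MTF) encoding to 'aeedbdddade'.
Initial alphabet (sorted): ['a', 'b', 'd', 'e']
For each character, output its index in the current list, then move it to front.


MTF encoding:
'a': index 0 in ['a', 'b', 'd', 'e'] -> ['a', 'b', 'd', 'e']
'e': index 3 in ['a', 'b', 'd', 'e'] -> ['e', 'a', 'b', 'd']
'e': index 0 in ['e', 'a', 'b', 'd'] -> ['e', 'a', 'b', 'd']
'd': index 3 in ['e', 'a', 'b', 'd'] -> ['d', 'e', 'a', 'b']
'b': index 3 in ['d', 'e', 'a', 'b'] -> ['b', 'd', 'e', 'a']
'd': index 1 in ['b', 'd', 'e', 'a'] -> ['d', 'b', 'e', 'a']
'd': index 0 in ['d', 'b', 'e', 'a'] -> ['d', 'b', 'e', 'a']
'd': index 0 in ['d', 'b', 'e', 'a'] -> ['d', 'b', 'e', 'a']
'a': index 3 in ['d', 'b', 'e', 'a'] -> ['a', 'd', 'b', 'e']
'd': index 1 in ['a', 'd', 'b', 'e'] -> ['d', 'a', 'b', 'e']
'e': index 3 in ['d', 'a', 'b', 'e'] -> ['e', 'd', 'a', 'b']


Output: [0, 3, 0, 3, 3, 1, 0, 0, 3, 1, 3]


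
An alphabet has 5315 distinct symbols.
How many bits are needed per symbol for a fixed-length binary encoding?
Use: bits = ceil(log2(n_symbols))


log2(5315) = 12.3759
Bracket: 2^12 = 4096 < 5315 <= 2^13 = 8192
So ceil(log2(5315)) = 13

bits = ceil(log2(5315)) = ceil(12.3759) = 13 bits


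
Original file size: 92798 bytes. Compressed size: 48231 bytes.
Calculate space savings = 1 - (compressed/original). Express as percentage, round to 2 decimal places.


ratio = compressed/original = 48231/92798 = 0.519742
savings = 1 - ratio = 1 - 0.519742 = 0.480258
as a percentage: 0.480258 * 100 = 48.03%

Space savings = 1 - 48231/92798 = 48.03%


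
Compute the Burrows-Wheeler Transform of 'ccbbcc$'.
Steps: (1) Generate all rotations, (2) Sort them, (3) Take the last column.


Rotations (sorted):
  0: $ccbbcc -> last char: c
  1: bbcc$cc -> last char: c
  2: bcc$ccb -> last char: b
  3: c$ccbbc -> last char: c
  4: cbbcc$c -> last char: c
  5: cc$ccbb -> last char: b
  6: ccbbcc$ -> last char: $


BWT = ccbccb$


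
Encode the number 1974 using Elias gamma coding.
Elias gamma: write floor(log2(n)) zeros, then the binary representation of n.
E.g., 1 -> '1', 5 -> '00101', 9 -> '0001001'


num_bits = floor(log2(1974)) + 1 = 11
leading_zeros = num_bits - 1 = 10
binary(1974) = 11110110110

Elias gamma(1974) = '0000000000' + '11110110110' = 000000000011110110110 (21 bits)
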